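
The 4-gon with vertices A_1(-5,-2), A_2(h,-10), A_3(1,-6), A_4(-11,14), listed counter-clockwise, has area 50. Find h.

0

The doubled signed area Σ (x_i y_{i+1} − x_{i+1} y_i) is linear in h.
With h=0 it equals 100; the coefficient of h is -4 (from the two edges through A_2).
So -4·h + 100 = 2·50 = 100 ⇒ h = 0.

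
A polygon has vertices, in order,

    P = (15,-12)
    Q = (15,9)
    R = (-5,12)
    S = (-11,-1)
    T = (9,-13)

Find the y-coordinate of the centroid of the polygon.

Apply the shoelace (surveyor's) formula. First the cross-terms c_i = x_i·y_{i+1} − x_{i+1}·y_i:
  315, 225, 137, 152, 87  ⇒  2A = 916, A = 458.
Then Σ (y_i + y_{i+1})·c_i = 984, so ȳ = 984 / (6·458) = 82/229.

82/229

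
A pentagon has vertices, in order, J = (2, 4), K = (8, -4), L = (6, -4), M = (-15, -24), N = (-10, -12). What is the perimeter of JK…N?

|JK| = √((6)² + (-8)²) = √100 = 10
|KL| = √((-2)² + (0)²) = √4 = 2
|LM| = √((-21)² + (-20)²) = √841 = 29
|MN| = √((5)² + (12)²) = √169 = 13
|NJ| = √((12)² + (16)²) = √400 = 20
Perimeter = 10 + 2 + 29 + 13 + 20 = 74.

74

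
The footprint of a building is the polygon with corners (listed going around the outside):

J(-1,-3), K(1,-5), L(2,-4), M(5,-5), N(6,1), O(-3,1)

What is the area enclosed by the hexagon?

Apply Gauss's area formula: 2A = Σ (x_i·y_{i+1} − x_{i+1}·y_i), indices taken mod 6.
Σ = (8) + (6) + (10) + (35) + (9) + (10) = 78
Area = |Σ|/2 = 39.

39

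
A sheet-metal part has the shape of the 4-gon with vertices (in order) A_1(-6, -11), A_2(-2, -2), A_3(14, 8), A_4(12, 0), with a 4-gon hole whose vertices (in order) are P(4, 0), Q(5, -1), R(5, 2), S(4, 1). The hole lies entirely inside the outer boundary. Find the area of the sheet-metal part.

111

Outer boundary:
Apply the shoelace formula: 2A = Σ (x_i·y_{i+1} − x_{i+1}·y_i), indices taken mod 4.
Σ = (-10) + (12) + (-96) + (-132) = -226
Area = |Σ|/2 = 113.
Hole:
Cross-terms: -4, 15, -3, -4  ⇒  Σ = 4
Area = |Σ|/2 = 2.
Net area = 113 − 2 = 111.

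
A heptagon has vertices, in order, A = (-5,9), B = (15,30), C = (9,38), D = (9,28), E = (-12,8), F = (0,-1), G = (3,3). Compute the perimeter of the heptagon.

108

|AB| = √((20)² + (21)²) = √841 = 29
|BC| = √((-6)² + (8)²) = √100 = 10
|CD| = √((0)² + (-10)²) = √100 = 10
|DE| = √((-21)² + (-20)²) = √841 = 29
|EF| = √((12)² + (-9)²) = √225 = 15
|FG| = √((3)² + (4)²) = √25 = 5
|GA| = √((-8)² + (6)²) = √100 = 10
Perimeter = 29 + 10 + 10 + 29 + 15 + 5 + 10 = 108.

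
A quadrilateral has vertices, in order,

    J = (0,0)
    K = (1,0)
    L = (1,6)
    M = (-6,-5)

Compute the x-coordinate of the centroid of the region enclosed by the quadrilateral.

-143/111

Apply Gauss's area formula. First the cross-terms c_i = x_i·y_{i+1} − x_{i+1}·y_i:
  0, 6, 31, 0  ⇒  2A = 37, A = 18.5.
Then Σ (x_i + x_{i+1})·c_i = -143, so x̄ = -143 / (6·18.5) = -143/111.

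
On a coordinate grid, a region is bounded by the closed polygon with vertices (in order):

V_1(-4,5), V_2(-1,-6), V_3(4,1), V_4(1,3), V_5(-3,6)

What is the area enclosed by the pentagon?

Apply the shoelace formula: 2A = Σ (x_i·y_{i+1} − x_{i+1}·y_i), indices taken mod 5.
Σ = (29) + (23) + (11) + (15) + (9) = 87
Area = |Σ|/2 = 43.5.

43.5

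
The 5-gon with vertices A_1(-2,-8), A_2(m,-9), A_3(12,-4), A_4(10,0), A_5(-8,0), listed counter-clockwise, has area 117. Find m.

1

Write out the shoelace sum; only the two edges meeting at A_2 involve m:
2·Area = [((-2)·(-9) − m·(-8)) + (m·(-4) − 12·(-9))] + 104
       = 4·m + 230 = 234
⇒ m = 1.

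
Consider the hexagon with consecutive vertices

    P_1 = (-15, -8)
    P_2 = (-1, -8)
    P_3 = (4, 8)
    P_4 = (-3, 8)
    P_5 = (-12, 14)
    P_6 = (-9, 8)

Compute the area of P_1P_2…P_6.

P_1→P_2: (-15)(-8) − (-1)(-8) = 112
P_2→P_3: (-1)(8) − (4)(-8) = 24
P_3→P_4: (4)(8) − (-3)(8) = 56
P_4→P_5: (-3)(14) − (-12)(8) = 54
P_5→P_6: (-12)(8) − (-9)(14) = 30
P_6→P_1: (-9)(-8) − (-15)(8) = 192
Σ = 468
Area = |Σ|/2 = 234.

234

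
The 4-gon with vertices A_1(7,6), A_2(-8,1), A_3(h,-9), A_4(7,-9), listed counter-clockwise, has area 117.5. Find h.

6

The doubled signed area Σ (x_i y_{i+1} − x_{i+1} y_i) is linear in h.
With h=0 it equals 295; the coefficient of h is -10 (from the two edges through A_3).
So -10·h + 295 = 2·117.5 = 235 ⇒ h = 6.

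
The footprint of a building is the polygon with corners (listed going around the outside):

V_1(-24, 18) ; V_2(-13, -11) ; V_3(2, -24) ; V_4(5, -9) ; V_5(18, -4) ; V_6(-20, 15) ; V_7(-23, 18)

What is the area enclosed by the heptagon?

Apply the surveyor's formula: 2A = Σ (x_i·y_{i+1} − x_{i+1}·y_i), indices taken mod 7.
Cross-terms: 498, 334, 102, 142, 190, -15, 18  ⇒  Σ = 1269
Area = |Σ|/2 = 634.5.

634.5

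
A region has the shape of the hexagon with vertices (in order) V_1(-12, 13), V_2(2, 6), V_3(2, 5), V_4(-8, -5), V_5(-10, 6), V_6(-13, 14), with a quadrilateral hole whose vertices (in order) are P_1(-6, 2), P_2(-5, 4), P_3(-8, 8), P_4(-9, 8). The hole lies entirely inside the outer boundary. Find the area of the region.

107.5

Outer boundary:
Apply Gauss's area formula: 2A = Σ (x_i·y_{i+1} − x_{i+1}·y_i), indices taken mod 6.
Cross-terms: -98, -2, 30, -98, -62, -1  ⇒  Σ = -231
Area = |Σ|/2 = 115.5.
Hole:
Apply the shoelace (surveyor's) formula: 2A = Σ (x_i·y_{i+1} − x_{i+1}·y_i), indices taken mod 4.
Cross-terms: -14, -8, 8, 30  ⇒  Σ = 16
Area = |Σ|/2 = 8.
Net area = 115.5 − 8 = 107.5.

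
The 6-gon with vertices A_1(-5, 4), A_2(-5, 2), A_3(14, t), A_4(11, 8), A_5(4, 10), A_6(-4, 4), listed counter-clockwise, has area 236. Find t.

The doubled signed area Σ (x_i y_{i+1} − x_{i+1} y_i) is linear in t.
With t=0 it equals 232; the coefficient of t is -16 (from the two edges through A_3).
So -16·t + 232 = 2·236 = 472 ⇒ t = -15.

-15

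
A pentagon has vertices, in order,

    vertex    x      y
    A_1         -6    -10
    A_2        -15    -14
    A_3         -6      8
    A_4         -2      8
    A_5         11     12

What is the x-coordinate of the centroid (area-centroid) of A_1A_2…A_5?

Apply the surveyor's formula. First the cross-terms c_i = x_i·y_{i+1} − x_{i+1}·y_i:
  -66, -204, -32, -112, -38  ⇒  2A = -452, A = -226.
Then Σ (x_i + x_{i+1})·c_i = 4728, so x̄ = 4728 / (6·(-226)) = -394/113.

-394/113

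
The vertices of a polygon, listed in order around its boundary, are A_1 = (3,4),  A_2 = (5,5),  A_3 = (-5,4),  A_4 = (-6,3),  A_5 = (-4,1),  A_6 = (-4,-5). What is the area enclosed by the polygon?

Σ = (-5) + (45) + (9) + (6) + (24) + (-1) = 78
Area = |Σ|/2 = 39.

39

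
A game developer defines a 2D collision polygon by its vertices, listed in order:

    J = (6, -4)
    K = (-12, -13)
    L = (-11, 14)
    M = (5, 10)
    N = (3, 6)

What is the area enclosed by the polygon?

Apply Gauss's area formula: 2A = Σ (x_i·y_{i+1} − x_{i+1}·y_i), indices taken mod 5.
Σ = (-126) + (-311) + (-180) + (0) + (-48) = -665
Area = |Σ|/2 = 332.5.

332.5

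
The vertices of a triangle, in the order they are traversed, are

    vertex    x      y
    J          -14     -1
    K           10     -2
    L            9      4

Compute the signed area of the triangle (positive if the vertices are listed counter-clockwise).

71.5

J→K: (-14)(-2) − (10)(-1) = 38
K→L: (10)(4) − (9)(-2) = 58
L→J: (9)(-1) − (-14)(4) = 47
Σ = 143
Signed area = Σ/2 = 71.5 (positive ⇒ counter-clockwise traversal).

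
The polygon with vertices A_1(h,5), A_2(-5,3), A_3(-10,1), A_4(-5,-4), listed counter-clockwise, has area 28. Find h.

-2

Write out the shoelace sum; only the two edges meeting at A_1 involve h:
2·Area = [((-5)·5 − h·(-4)) + (h·3 − (-5)·5)] + 70
       = 7·h + 70 = 56
⇒ h = -2.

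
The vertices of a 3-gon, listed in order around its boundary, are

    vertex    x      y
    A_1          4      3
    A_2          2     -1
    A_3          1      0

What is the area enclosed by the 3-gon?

Σ = (-10) + (1) + (3) = -6
Area = |Σ|/2 = 3.

3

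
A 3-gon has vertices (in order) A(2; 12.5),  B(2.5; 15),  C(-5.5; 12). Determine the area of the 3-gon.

9.25

A→B: (2)(15) − (2.5)(12.5) = -1.25
B→C: (2.5)(12) − (-5.5)(15) = 112.5
C→A: (-5.5)(12.5) − (2)(12) = -92.75
Σ = 18.5
Area = |Σ|/2 = 9.25.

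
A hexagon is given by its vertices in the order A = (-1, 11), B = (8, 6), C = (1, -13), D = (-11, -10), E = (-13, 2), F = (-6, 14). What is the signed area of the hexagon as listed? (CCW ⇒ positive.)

-365.5

Σ = (-94) + (-110) + (-153) + (-152) + (-170) + (-52) = -731
Signed area = Σ/2 = -365.5 (negative ⇒ clockwise traversal).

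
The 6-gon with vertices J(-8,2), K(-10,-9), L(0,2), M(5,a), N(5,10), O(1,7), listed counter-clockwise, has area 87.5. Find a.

Write out the shoelace sum; only the two edges meeting at M involve a:
2·Area = [(0·a − 5·2) + (5·10 − 5·a)] + 155
       = -5·a + 195 = 175
⇒ a = 4.

4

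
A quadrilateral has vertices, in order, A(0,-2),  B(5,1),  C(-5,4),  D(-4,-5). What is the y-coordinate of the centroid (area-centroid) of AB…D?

Apply the shoelace formula. First the cross-terms c_i = x_i·y_{i+1} − x_{i+1}·y_i:
  10, 25, 41, 8  ⇒  2A = 84, A = 42.
Then Σ (y_i + y_{i+1})·c_i = 18, so ȳ = 18 / (6·42) = 1/14.

1/14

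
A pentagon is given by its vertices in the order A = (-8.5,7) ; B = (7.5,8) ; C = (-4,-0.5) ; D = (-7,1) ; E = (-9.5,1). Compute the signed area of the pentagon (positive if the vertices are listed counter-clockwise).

-77.625

Apply Gauss's area formula: 2A = Σ (x_i·y_{i+1} − x_{i+1}·y_i), indices taken mod 5.
Σ = (-120.5) + (28.25) + (-7.5) + (2.5) + (-58) = -155.25
Signed area = Σ/2 = -77.625 (negative ⇒ clockwise traversal).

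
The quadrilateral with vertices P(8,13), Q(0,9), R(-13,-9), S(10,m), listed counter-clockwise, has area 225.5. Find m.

-2

Write out the shoelace sum; only the two edges meeting at S involve m:
2·Area = [((-13)·m − 10·(-9)) + (10·13 − 8·m)] + 189
       = -21·m + 409 = 451
⇒ m = -2.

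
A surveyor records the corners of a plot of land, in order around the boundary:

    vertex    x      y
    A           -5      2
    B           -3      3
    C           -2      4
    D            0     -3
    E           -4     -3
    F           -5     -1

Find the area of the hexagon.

Apply the surveyor's formula: 2A = Σ (x_i·y_{i+1} − x_{i+1}·y_i), indices taken mod 6.
A→B: (-5)(3) − (-3)(2) = -9
B→C: (-3)(4) − (-2)(3) = -6
C→D: (-2)(-3) − (0)(4) = 6
D→E: (0)(-3) − (-4)(-3) = -12
E→F: (-4)(-1) − (-5)(-3) = -11
F→A: (-5)(2) − (-5)(-1) = -15
Σ = -47
Area = |Σ|/2 = 23.5.

23.5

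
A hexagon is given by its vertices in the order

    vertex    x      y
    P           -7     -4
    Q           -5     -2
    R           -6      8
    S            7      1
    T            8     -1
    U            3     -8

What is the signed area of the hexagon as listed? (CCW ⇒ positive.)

-132

P→Q: (-7)(-2) − (-5)(-4) = -6
Q→R: (-5)(8) − (-6)(-2) = -52
R→S: (-6)(1) − (7)(8) = -62
S→T: (7)(-1) − (8)(1) = -15
T→U: (8)(-8) − (3)(-1) = -61
U→P: (3)(-4) − (-7)(-8) = -68
Σ = -264
Signed area = Σ/2 = -132 (negative ⇒ clockwise traversal).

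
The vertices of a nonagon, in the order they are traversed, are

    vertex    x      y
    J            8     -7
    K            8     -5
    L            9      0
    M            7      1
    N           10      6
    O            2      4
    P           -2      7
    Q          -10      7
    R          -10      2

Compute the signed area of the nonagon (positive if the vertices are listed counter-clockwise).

156

Apply the surveyor's formula: 2A = Σ (x_i·y_{i+1} − x_{i+1}·y_i), indices taken mod 9.
Σ = (16) + (45) + (9) + (32) + (28) + (22) + (56) + (50) + (54) = 312
Signed area = Σ/2 = 156 (positive ⇒ counter-clockwise traversal).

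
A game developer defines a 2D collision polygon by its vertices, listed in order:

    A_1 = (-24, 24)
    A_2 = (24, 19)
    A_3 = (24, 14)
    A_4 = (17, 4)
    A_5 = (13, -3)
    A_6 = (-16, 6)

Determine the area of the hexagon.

A_1→A_2: (-24)(19) − (24)(24) = -1032
A_2→A_3: (24)(14) − (24)(19) = -120
A_3→A_4: (24)(4) − (17)(14) = -142
A_4→A_5: (17)(-3) − (13)(4) = -103
A_5→A_6: (13)(6) − (-16)(-3) = 30
A_6→A_1: (-16)(24) − (-24)(6) = -240
Σ = -1607
Area = |Σ|/2 = 803.5.

803.5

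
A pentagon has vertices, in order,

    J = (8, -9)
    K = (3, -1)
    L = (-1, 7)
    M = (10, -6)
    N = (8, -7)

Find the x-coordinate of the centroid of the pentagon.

Apply Gauss's area formula. First the cross-terms c_i = x_i·y_{i+1} − x_{i+1}·y_i:
  19, 20, -64, -22, -16  ⇒  2A = -63, A = -31.5.
Then Σ (x_i + x_{i+1})·c_i = -979, so x̄ = -979 / (6·(-31.5)) = 979/189.

979/189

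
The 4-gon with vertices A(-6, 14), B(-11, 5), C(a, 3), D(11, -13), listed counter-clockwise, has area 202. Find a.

The doubled signed area Σ (x_i y_{i+1} − x_{i+1} y_i) is linear in a.
With a=0 it equals 134; the coefficient of a is -18 (from the two edges through C).
So -18·a + 134 = 2·202 = 404 ⇒ a = -15.

-15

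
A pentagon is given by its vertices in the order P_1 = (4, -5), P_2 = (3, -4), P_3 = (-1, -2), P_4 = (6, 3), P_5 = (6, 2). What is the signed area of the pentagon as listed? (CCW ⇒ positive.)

Apply Gauss's area formula: 2A = Σ (x_i·y_{i+1} − x_{i+1}·y_i), indices taken mod 5.
Σ = (-1) + (-10) + (9) + (-6) + (-38) = -46
Signed area = Σ/2 = -23 (negative ⇒ clockwise traversal).

-23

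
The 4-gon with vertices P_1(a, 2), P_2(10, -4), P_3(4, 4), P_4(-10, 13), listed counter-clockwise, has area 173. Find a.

-14

Write out the shoelace sum; only the two edges meeting at P_1 involve a:
2·Area = [((-10)·2 − a·13) + (a·(-4) − 10·2)] + 148
       = -17·a + 108 = 346
⇒ a = -14.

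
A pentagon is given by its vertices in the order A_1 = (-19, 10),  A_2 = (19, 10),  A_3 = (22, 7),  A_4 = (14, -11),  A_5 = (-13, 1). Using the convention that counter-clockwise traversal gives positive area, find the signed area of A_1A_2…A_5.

Σ = (-380) + (-87) + (-340) + (-129) + (-111) = -1047
Signed area = Σ/2 = -523.5 (negative ⇒ clockwise traversal).

-523.5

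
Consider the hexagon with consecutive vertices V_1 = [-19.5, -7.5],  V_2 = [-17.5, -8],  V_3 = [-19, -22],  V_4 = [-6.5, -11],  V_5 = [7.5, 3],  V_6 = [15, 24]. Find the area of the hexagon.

Apply the surveyor's formula: 2A = Σ (x_i·y_{i+1} − x_{i+1}·y_i), indices taken mod 6.
V_1→V_2: (-19.5)(-8) − (-17.5)(-7.5) = 24.75
V_2→V_3: (-17.5)(-22) − (-19)(-8) = 233
V_3→V_4: (-19)(-11) − (-6.5)(-22) = 66
V_4→V_5: (-6.5)(3) − (7.5)(-11) = 63
V_5→V_6: (7.5)(24) − (15)(3) = 135
V_6→V_1: (15)(-7.5) − (-19.5)(24) = 355.5
Σ = 877.25
Area = |Σ|/2 = 438.625.

438.625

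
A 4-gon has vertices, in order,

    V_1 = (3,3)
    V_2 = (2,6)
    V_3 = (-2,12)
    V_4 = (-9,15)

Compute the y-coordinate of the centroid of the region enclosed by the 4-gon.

29/3

Apply the surveyor's formula. First the cross-terms c_i = x_i·y_{i+1} − x_{i+1}·y_i:
  12, 36, 78, -72  ⇒  2A = 54, A = 27.
Then Σ (y_i + y_{i+1})·c_i = 1566, so ȳ = 1566 / (6·27) = 29/3.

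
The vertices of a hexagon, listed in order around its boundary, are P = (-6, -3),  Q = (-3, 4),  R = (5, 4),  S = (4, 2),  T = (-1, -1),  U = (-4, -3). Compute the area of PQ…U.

40

P→Q: (-6)(4) − (-3)(-3) = -33
Q→R: (-3)(4) − (5)(4) = -32
R→S: (5)(2) − (4)(4) = -6
S→T: (4)(-1) − (-1)(2) = -2
T→U: (-1)(-3) − (-4)(-1) = -1
U→P: (-4)(-3) − (-6)(-3) = -6
Σ = -80
Area = |Σ|/2 = 40.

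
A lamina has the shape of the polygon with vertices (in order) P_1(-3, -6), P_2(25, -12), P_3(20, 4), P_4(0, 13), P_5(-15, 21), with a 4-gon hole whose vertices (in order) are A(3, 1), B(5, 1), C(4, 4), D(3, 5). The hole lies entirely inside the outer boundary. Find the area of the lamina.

562

Outer boundary:
Apply the surveyor's formula: 2A = Σ (x_i·y_{i+1} − x_{i+1}·y_i), indices taken mod 5.
P_1→P_2: (-3)(-12) − (25)(-6) = 186
P_2→P_3: (25)(4) − (20)(-12) = 340
P_3→P_4: (20)(13) − (0)(4) = 260
P_4→P_5: (0)(21) − (-15)(13) = 195
P_5→P_1: (-15)(-6) − (-3)(21) = 153
Σ = 1134
Area = |Σ|/2 = 567.
Hole:
Cross-terms: -2, 16, 8, -12  ⇒  Σ = 10
Area = |Σ|/2 = 5.
Net area = 567 − 5 = 562.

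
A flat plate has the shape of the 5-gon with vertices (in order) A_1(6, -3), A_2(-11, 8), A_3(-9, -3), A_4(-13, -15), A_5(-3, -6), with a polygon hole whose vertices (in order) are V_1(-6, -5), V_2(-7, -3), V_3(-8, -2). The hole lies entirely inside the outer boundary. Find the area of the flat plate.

146.5

Outer boundary:
Apply the shoelace (surveyor's) formula: 2A = Σ (x_i·y_{i+1} − x_{i+1}·y_i), indices taken mod 5.
Σ = (15) + (105) + (96) + (33) + (45) = 294
Area = |Σ|/2 = 147.
Hole:
Apply Gauss's area formula: 2A = Σ (x_i·y_{i+1} − x_{i+1}·y_i), indices taken mod 3.
Σ = (-17) + (-10) + (28) = 1
Area = |Σ|/2 = 0.5.
Net area = 147 − 0.5 = 146.5.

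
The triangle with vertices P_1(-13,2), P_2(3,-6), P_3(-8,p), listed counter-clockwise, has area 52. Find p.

Write out the shoelace sum; only the two edges meeting at P_3 involve p:
2·Area = [(3·p − (-8)·(-6)) + ((-8)·2 − (-13)·p)] + 72
       = 16·p + 8 = 104
⇒ p = 6.

6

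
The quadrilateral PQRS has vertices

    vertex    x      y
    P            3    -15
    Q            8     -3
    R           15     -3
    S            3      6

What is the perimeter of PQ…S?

|PQ| = √((5)² + (12)²) = √169 = 13
|QR| = √((7)² + (0)²) = √49 = 7
|RS| = √((-12)² + (9)²) = √225 = 15
|SP| = √((0)² + (-21)²) = √441 = 21
Perimeter = 13 + 7 + 15 + 21 = 56.

56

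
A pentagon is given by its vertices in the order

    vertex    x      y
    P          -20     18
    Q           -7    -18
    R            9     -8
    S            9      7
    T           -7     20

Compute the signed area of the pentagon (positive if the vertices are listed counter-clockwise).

671

Σ = (486) + (218) + (135) + (229) + (274) = 1342
Signed area = Σ/2 = 671 (positive ⇒ counter-clockwise traversal).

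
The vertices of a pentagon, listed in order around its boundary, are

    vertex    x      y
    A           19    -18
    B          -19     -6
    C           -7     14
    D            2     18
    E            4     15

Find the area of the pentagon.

Σ = (-456) + (-308) + (-154) + (-42) + (-357) = -1317
Area = |Σ|/2 = 658.5.

658.5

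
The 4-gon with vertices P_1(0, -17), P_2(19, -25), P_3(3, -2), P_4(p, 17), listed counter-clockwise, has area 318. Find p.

Write out the shoelace sum; only the two edges meeting at P_4 involve p:
2·Area = [(3·17 − p·(-2)) + (p·(-17) − 0·17)] + 360
       = -15·p + 411 = 636
⇒ p = -15.

-15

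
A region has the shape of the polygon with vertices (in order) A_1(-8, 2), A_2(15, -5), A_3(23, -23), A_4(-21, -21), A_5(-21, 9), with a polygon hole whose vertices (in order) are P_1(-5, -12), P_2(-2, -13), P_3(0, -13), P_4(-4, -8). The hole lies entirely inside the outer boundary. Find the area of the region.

Outer boundary:
Σ = (10) + (-230) + (-966) + (-630) + (30) = -1786
Area = |Σ|/2 = 893.
Hole:
Σ = (41) + (26) + (-52) + (8) = 23
Area = |Σ|/2 = 11.5.
Net area = 893 − 11.5 = 881.5.

881.5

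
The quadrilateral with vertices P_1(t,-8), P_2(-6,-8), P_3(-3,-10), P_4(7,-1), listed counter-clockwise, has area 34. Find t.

-9

Write out the shoelace sum; only the two edges meeting at P_1 involve t:
2·Area = [(7·(-8) − t·(-1)) + (t·(-8) − (-6)·(-8))] + 109
       = -7·t + 5 = 68
⇒ t = -9.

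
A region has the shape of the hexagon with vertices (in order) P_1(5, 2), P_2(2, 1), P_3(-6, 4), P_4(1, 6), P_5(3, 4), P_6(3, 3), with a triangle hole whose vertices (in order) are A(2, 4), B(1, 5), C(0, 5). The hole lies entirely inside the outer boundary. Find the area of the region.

Outer boundary:
Apply the shoelace formula: 2A = Σ (x_i·y_{i+1} − x_{i+1}·y_i), indices taken mod 6.
Cross-terms: 1, 14, -40, -14, -3, -9  ⇒  Σ = -51
Area = |Σ|/2 = 25.5.
Hole:
Σ = (6) + (5) + (-10) = 1
Area = |Σ|/2 = 0.5.
Net area = 25.5 − 0.5 = 25.

25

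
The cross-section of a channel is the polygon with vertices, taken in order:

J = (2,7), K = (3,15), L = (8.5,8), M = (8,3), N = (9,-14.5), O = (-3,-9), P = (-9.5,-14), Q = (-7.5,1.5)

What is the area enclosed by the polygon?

Apply the shoelace formula: 2A = Σ (x_i·y_{i+1} − x_{i+1}·y_i), indices taken mod 8.
J→K: (2)(15) − (3)(7) = 9
K→L: (3)(8) − (8.5)(15) = -103.5
L→M: (8.5)(3) − (8)(8) = -38.5
M→N: (8)(-14.5) − (9)(3) = -143
N→O: (9)(-9) − (-3)(-14.5) = -124.5
O→P: (-3)(-14) − (-9.5)(-9) = -43.5
P→Q: (-9.5)(1.5) − (-7.5)(-14) = -119.25
Q→J: (-7.5)(7) − (2)(1.5) = -55.5
Σ = -618.75
Area = |Σ|/2 = 309.375.

309.375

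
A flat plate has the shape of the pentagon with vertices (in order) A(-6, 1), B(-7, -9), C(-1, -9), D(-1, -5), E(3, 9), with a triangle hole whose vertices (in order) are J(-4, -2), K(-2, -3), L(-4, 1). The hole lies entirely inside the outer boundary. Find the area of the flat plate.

Outer boundary:
A→B: (-6)(-9) − (-7)(1) = 61
B→C: (-7)(-9) − (-1)(-9) = 54
C→D: (-1)(-5) − (-1)(-9) = -4
D→E: (-1)(9) − (3)(-5) = 6
E→A: (3)(1) − (-6)(9) = 57
Σ = 174
Area = |Σ|/2 = 87.
Hole:
Apply the surveyor's formula: 2A = Σ (x_i·y_{i+1} − x_{i+1}·y_i), indices taken mod 3.
J→K: (-4)(-3) − (-2)(-2) = 8
K→L: (-2)(1) − (-4)(-3) = -14
L→J: (-4)(-2) − (-4)(1) = 12
Σ = 6
Area = |Σ|/2 = 3.
Net area = 87 − 3 = 84.

84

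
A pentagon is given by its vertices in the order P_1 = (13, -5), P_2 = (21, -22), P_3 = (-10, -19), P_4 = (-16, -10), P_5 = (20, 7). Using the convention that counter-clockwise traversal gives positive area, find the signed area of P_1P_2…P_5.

Apply the shoelace formula: 2A = Σ (x_i·y_{i+1} − x_{i+1}·y_i), indices taken mod 5.
P_1→P_2: (13)(-22) − (21)(-5) = -181
P_2→P_3: (21)(-19) − (-10)(-22) = -619
P_3→P_4: (-10)(-10) − (-16)(-19) = -204
P_4→P_5: (-16)(7) − (20)(-10) = 88
P_5→P_1: (20)(-5) − (13)(7) = -191
Σ = -1107
Signed area = Σ/2 = -553.5 (negative ⇒ clockwise traversal).

-553.5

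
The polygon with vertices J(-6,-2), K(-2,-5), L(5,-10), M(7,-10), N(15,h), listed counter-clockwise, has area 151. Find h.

The doubled signed area Σ (x_i y_{i+1} − x_{i+1} y_i) is linear in h.
With h=0 it equals 211; the coefficient of h is 13 (from the two edges through N).
So 13·h + 211 = 2·151 = 302 ⇒ h = 7.

7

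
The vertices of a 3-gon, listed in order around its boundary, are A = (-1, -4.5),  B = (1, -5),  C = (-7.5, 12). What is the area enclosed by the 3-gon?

14.875

Cross-terms: 9.5, -25.5, 45.75  ⇒  Σ = 29.75
Area = |Σ|/2 = 14.875.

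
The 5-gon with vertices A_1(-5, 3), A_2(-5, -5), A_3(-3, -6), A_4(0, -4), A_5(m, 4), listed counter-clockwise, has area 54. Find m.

3

Write out the shoelace sum; only the two edges meeting at A_5 involve m:
2·Area = [(0·4 − m·(-4)) + (m·3 − (-5)·4)] + 67
       = 7·m + 87 = 108
⇒ m = 3.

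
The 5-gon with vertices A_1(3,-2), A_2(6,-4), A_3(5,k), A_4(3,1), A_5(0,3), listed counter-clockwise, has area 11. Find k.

The doubled signed area Σ (x_i y_{i+1} − x_{i+1} y_i) is linear in k.
With k=0 it equals 25; the coefficient of k is 3 (from the two edges through A_3).
So 3·k + 25 = 2·11 = 22 ⇒ k = -1.

-1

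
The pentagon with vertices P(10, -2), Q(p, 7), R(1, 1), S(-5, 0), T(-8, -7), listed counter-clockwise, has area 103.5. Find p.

The doubled signed area Σ (x_i y_{i+1} − x_{i+1} y_i) is linear in p.
With p=0 it equals 189; the coefficient of p is 3 (from the two edges through Q).
So 3·p + 189 = 2·103.5 = 207 ⇒ p = 6.

6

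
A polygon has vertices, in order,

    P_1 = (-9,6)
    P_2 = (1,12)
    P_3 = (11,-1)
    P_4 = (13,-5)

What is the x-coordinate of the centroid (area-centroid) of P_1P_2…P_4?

2.03125

Apply the shoelace (surveyor's) formula. First the cross-terms c_i = x_i·y_{i+1} − x_{i+1}·y_i:
  -114, -133, -42, 33  ⇒  2A = -256, A = -128.
Then Σ (x_i + x_{i+1})·c_i = -1560, so x̄ = -1560 / (6·(-128)) = 2.03125.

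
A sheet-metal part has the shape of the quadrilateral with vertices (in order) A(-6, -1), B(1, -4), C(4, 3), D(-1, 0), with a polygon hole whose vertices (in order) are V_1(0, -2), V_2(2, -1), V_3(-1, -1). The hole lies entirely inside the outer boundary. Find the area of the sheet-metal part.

Outer boundary:
Apply Gauss's area formula: 2A = Σ (x_i·y_{i+1} − x_{i+1}·y_i), indices taken mod 4.
A→B: (-6)(-4) − (1)(-1) = 25
B→C: (1)(3) − (4)(-4) = 19
C→D: (4)(0) − (-1)(3) = 3
D→A: (-1)(-1) − (-6)(0) = 1
Σ = 48
Area = |Σ|/2 = 24.
Hole:
Apply the surveyor's formula: 2A = Σ (x_i·y_{i+1} − x_{i+1}·y_i), indices taken mod 3.
Σ = (4) + (-3) + (2) = 3
Area = |Σ|/2 = 1.5.
Net area = 24 − 1.5 = 22.5.

22.5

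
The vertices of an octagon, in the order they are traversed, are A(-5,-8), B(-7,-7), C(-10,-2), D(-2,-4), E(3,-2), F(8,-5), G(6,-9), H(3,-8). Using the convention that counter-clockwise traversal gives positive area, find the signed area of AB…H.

-75.5

Apply the shoelace formula: 2A = Σ (x_i·y_{i+1} − x_{i+1}·y_i), indices taken mod 8.
Σ = (-21) + (-56) + (36) + (16) + (1) + (-42) + (-21) + (-64) = -151
Signed area = Σ/2 = -75.5 (negative ⇒ clockwise traversal).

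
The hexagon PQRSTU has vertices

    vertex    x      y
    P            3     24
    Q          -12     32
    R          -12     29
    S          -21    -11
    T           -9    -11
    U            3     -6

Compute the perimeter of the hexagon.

|PQ| = √((-15)² + (8)²) = √289 = 17
|QR| = √((0)² + (-3)²) = √9 = 3
|RS| = √((-9)² + (-40)²) = √1681 = 41
|ST| = √((12)² + (0)²) = √144 = 12
|TU| = √((12)² + (5)²) = √169 = 13
|UP| = √((0)² + (30)²) = √900 = 30
Perimeter = 17 + 3 + 41 + 12 + 13 + 30 = 116.

116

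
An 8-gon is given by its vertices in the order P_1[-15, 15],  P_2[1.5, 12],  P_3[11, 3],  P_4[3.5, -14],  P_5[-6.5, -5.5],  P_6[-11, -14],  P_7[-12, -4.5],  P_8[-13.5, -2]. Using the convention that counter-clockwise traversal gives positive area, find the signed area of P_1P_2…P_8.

-481

Apply the shoelace (surveyor's) formula: 2A = Σ (x_i·y_{i+1} − x_{i+1}·y_i), indices taken mod 8.
Σ = (-202.5) + (-127.5) + (-164.5) + (-110.25) + (30.5) + (-118.5) + (-36.75) + (-232.5) = -962
Signed area = Σ/2 = -481 (negative ⇒ clockwise traversal).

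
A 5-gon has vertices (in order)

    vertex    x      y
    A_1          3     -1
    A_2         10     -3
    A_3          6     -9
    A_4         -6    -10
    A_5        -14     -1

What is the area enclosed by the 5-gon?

151

Apply Gauss's area formula: 2A = Σ (x_i·y_{i+1} − x_{i+1}·y_i), indices taken mod 5.
Cross-terms: 1, -72, -114, -134, 17  ⇒  Σ = -302
Area = |Σ|/2 = 151.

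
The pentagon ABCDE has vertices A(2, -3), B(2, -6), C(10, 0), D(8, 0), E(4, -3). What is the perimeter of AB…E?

|AB| = √((0)² + (-3)²) = √9 = 3
|BC| = √((8)² + (6)²) = √100 = 10
|CD| = √((-2)² + (0)²) = √4 = 2
|DE| = √((-4)² + (-3)²) = √25 = 5
|EA| = √((-2)² + (0)²) = √4 = 2
Perimeter = 3 + 10 + 2 + 5 + 2 = 22.

22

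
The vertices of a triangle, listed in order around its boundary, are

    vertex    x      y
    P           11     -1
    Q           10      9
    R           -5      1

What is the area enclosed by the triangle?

79

Apply the shoelace formula: 2A = Σ (x_i·y_{i+1} − x_{i+1}·y_i), indices taken mod 3.
Σ = (109) + (55) + (-6) = 158
Area = |Σ|/2 = 79.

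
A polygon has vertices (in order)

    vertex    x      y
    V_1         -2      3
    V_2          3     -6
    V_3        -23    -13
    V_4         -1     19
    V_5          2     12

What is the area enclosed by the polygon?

Apply the shoelace formula: 2A = Σ (x_i·y_{i+1} − x_{i+1}·y_i), indices taken mod 5.
Σ = (3) + (-177) + (-450) + (-50) + (30) = -644
Area = |Σ|/2 = 322.

322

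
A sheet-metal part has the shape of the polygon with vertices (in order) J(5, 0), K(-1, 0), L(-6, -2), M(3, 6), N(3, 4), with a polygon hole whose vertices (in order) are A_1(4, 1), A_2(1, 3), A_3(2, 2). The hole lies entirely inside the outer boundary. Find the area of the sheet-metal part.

Outer boundary:
Cross-terms: 0, 2, -30, -6, -20  ⇒  Σ = -54
Area = |Σ|/2 = 27.
Hole:
Cross-terms: 11, -4, -6  ⇒  Σ = 1
Area = |Σ|/2 = 0.5.
Net area = 27 − 0.5 = 26.5.

26.5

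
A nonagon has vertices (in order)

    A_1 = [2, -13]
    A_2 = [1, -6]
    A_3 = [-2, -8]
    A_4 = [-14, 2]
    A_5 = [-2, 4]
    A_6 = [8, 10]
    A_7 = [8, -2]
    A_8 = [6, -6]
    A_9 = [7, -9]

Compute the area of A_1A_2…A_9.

Apply the shoelace formula: 2A = Σ (x_i·y_{i+1} − x_{i+1}·y_i), indices taken mod 9.
A_1→A_2: (2)(-6) − (1)(-13) = 1
A_2→A_3: (1)(-8) − (-2)(-6) = -20
A_3→A_4: (-2)(2) − (-14)(-8) = -116
A_4→A_5: (-14)(4) − (-2)(2) = -52
A_5→A_6: (-2)(10) − (8)(4) = -52
A_6→A_7: (8)(-2) − (8)(10) = -96
A_7→A_8: (8)(-6) − (6)(-2) = -36
A_8→A_9: (6)(-9) − (7)(-6) = -12
A_9→A_1: (7)(-13) − (2)(-9) = -73
Σ = -456
Area = |Σ|/2 = 228.

228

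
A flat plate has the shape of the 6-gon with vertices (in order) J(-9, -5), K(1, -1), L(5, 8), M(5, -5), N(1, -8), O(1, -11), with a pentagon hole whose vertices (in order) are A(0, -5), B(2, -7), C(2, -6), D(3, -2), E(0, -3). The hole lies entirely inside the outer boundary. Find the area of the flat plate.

81.5

Outer boundary:
Apply the surveyor's formula: 2A = Σ (x_i·y_{i+1} − x_{i+1}·y_i), indices taken mod 6.
Σ = (14) + (13) + (-65) + (-35) + (-3) + (-104) = -180
Area = |Σ|/2 = 90.
Hole:
Cross-terms: 10, 2, 14, -9, 0  ⇒  Σ = 17
Area = |Σ|/2 = 8.5.
Net area = 90 − 8.5 = 81.5.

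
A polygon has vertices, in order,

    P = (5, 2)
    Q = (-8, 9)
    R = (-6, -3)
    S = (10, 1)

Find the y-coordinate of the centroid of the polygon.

Apply the shoelace (surveyor's) formula. First the cross-terms c_i = x_i·y_{i+1} − x_{i+1}·y_i:
  61, 78, 24, 15  ⇒  2A = 178, A = 89.
Then Σ (y_i + y_{i+1})·c_i = 1136, so ȳ = 1136 / (6·89) = 568/267.

568/267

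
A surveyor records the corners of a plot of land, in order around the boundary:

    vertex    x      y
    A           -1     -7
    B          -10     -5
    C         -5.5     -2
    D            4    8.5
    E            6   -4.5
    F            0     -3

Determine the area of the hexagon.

100.625

Σ = (-65) + (-7.5) + (-38.75) + (-69) + (-18) + (-3) = -201.25
Area = |Σ|/2 = 100.625.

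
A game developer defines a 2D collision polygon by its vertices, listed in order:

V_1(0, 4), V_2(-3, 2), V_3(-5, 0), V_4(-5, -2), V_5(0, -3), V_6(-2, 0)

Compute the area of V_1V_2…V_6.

Apply Gauss's area formula: 2A = Σ (x_i·y_{i+1} − x_{i+1}·y_i), indices taken mod 6.
V_1→V_2: (0)(2) − (-3)(4) = 12
V_2→V_3: (-3)(0) − (-5)(2) = 10
V_3→V_4: (-5)(-2) − (-5)(0) = 10
V_4→V_5: (-5)(-3) − (0)(-2) = 15
V_5→V_6: (0)(0) − (-2)(-3) = -6
V_6→V_1: (-2)(4) − (0)(0) = -8
Σ = 33
Area = |Σ|/2 = 16.5.

16.5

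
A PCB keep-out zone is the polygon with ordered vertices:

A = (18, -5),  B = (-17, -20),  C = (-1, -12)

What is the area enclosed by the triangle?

Apply the surveyor's formula: 2A = Σ (x_i·y_{i+1} − x_{i+1}·y_i), indices taken mod 3.
Σ = (-445) + (184) + (221) = -40
Area = |Σ|/2 = 20.

20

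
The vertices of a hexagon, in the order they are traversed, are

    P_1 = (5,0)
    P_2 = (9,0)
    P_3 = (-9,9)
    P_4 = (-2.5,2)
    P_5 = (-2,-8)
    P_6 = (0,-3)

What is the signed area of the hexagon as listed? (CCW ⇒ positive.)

Apply the shoelace formula: 2A = Σ (x_i·y_{i+1} − x_{i+1}·y_i), indices taken mod 6.
Cross-terms: 0, 81, 4.5, 24, 6, 15  ⇒  Σ = 130.5
Signed area = Σ/2 = 65.25 (positive ⇒ counter-clockwise traversal).

65.25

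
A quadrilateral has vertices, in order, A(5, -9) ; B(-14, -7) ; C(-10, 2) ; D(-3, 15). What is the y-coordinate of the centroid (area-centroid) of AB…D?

Apply the surveyor's formula. First the cross-terms c_i = x_i·y_{i+1} − x_{i+1}·y_i:
  -161, -98, -144, -48  ⇒  2A = -451, A = -225.5.
Then Σ (y_i + y_{i+1})·c_i = 330, so ȳ = 330 / (6·(-225.5)) = -10/41.

-10/41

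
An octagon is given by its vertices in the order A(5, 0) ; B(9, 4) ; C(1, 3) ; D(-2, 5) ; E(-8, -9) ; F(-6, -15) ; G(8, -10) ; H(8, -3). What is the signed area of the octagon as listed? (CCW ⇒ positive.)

Σ = (20) + (23) + (11) + (58) + (66) + (180) + (56) + (15) = 429
Signed area = Σ/2 = 214.5 (positive ⇒ counter-clockwise traversal).

214.5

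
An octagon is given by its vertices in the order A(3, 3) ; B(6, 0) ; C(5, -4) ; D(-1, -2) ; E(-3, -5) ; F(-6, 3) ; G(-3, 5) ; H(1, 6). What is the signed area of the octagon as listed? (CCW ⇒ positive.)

-77.5

Apply Gauss's area formula: 2A = Σ (x_i·y_{i+1} − x_{i+1}·y_i), indices taken mod 8.
Cross-terms: -18, -24, -14, -1, -39, -21, -23, -15  ⇒  Σ = -155
Signed area = Σ/2 = -77.5 (negative ⇒ clockwise traversal).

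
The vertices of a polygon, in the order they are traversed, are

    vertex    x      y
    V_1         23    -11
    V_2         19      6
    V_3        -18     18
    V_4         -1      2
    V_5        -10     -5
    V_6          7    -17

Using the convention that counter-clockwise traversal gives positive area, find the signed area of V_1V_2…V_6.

661.5

Apply the shoelace (surveyor's) formula: 2A = Σ (x_i·y_{i+1} − x_{i+1}·y_i), indices taken mod 6.
Σ = (347) + (450) + (-18) + (25) + (205) + (314) = 1323
Signed area = Σ/2 = 661.5 (positive ⇒ counter-clockwise traversal).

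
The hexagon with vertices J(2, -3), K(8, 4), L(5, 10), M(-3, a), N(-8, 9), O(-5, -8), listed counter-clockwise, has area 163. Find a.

Write out the shoelace sum; only the two edges meeting at M involve a:
2·Area = [(5·a − (-3)·10) + ((-3)·9 − (-8)·a)] + 232
       = 13·a + 235 = 326
⇒ a = 7.

7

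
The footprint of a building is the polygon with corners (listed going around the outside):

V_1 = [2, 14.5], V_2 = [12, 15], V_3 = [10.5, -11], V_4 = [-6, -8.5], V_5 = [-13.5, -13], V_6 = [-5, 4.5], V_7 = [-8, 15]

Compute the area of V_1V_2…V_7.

Σ = (-144) + (-289.5) + (-155.25) + (-36.75) + (-125.75) + (-39) + (-146) = -936.25
Area = |Σ|/2 = 468.125.

468.125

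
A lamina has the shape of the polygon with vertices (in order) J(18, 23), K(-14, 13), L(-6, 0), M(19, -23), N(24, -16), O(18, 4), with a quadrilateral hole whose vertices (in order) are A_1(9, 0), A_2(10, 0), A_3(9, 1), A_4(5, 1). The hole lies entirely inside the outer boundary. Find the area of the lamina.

870.5

Outer boundary:
Apply the shoelace (surveyor's) formula: 2A = Σ (x_i·y_{i+1} − x_{i+1}·y_i), indices taken mod 6.
Σ = (556) + (78) + (138) + (248) + (384) + (342) = 1746
Area = |Σ|/2 = 873.
Hole:
Apply Gauss's area formula: 2A = Σ (x_i·y_{i+1} − x_{i+1}·y_i), indices taken mod 4.
Σ = (0) + (10) + (4) + (-9) = 5
Area = |Σ|/2 = 2.5.
Net area = 873 − 2.5 = 870.5.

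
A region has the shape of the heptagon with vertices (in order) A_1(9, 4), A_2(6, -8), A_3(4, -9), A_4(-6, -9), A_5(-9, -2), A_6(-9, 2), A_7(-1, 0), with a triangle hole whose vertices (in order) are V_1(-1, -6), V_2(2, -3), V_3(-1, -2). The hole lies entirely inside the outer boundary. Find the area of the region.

Outer boundary:
Apply Gauss's area formula: 2A = Σ (x_i·y_{i+1} − x_{i+1}·y_i), indices taken mod 7.
Σ = (-96) + (-22) + (-90) + (-69) + (-36) + (2) + (-4) = -315
Area = |Σ|/2 = 157.5.
Hole:
Apply the shoelace (surveyor's) formula: 2A = Σ (x_i·y_{i+1} − x_{i+1}·y_i), indices taken mod 3.
Cross-terms: 15, -7, 4  ⇒  Σ = 12
Area = |Σ|/2 = 6.
Net area = 157.5 − 6 = 151.5.

151.5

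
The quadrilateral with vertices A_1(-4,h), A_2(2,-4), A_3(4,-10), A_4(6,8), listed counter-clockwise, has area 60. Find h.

-4

Write out the shoelace sum; only the two edges meeting at A_1 involve h:
2·Area = [(6·h − (-4)·8) + ((-4)·(-4) − 2·h)] + 88
       = 4·h + 136 = 120
⇒ h = -4.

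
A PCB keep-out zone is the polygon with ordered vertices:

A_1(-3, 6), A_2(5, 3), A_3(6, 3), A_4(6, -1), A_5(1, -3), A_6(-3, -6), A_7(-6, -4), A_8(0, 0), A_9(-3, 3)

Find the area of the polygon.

Cross-terms: -39, -3, -24, -17, -15, -24, 0, 0, -9  ⇒  Σ = -131
Area = |Σ|/2 = 65.5.

65.5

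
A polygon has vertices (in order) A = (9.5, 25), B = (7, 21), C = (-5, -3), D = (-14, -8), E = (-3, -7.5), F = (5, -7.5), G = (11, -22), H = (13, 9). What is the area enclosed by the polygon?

Apply the shoelace (surveyor's) formula: 2A = Σ (x_i·y_{i+1} − x_{i+1}·y_i), indices taken mod 8.
A→B: (9.5)(21) − (7)(25) = 24.5
B→C: (7)(-3) − (-5)(21) = 84
C→D: (-5)(-8) − (-14)(-3) = -2
D→E: (-14)(-7.5) − (-3)(-8) = 81
E→F: (-3)(-7.5) − (5)(-7.5) = 60
F→G: (5)(-22) − (11)(-7.5) = -27.5
G→H: (11)(9) − (13)(-22) = 385
H→A: (13)(25) − (9.5)(9) = 239.5
Σ = 844.5
Area = |Σ|/2 = 422.25.

422.25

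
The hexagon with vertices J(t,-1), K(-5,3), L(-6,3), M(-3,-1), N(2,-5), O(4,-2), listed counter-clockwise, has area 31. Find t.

4

Write out the shoelace sum; only the two edges meeting at J involve t:
2·Area = [(4·(-1) − t·(-2)) + (t·3 − (-5)·(-1))] + 51
       = 5·t + 42 = 62
⇒ t = 4.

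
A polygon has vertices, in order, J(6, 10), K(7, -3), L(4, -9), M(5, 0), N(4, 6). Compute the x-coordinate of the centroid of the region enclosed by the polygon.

Apply the shoelace formula. First the cross-terms c_i = x_i·y_{i+1} − x_{i+1}·y_i:
  -88, -51, 45, 30, 4  ⇒  2A = -60, A = -30.
Then Σ (x_i + x_{i+1})·c_i = -990, so x̄ = -990 / (6·(-30)) = 5.5.

5.5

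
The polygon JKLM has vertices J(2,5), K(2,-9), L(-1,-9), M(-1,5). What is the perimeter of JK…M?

|JK| = √((0)² + (-14)²) = √196 = 14
|KL| = √((-3)² + (0)²) = √9 = 3
|LM| = √((0)² + (14)²) = √196 = 14
|MJ| = √((3)² + (0)²) = √9 = 3
Perimeter = 14 + 3 + 14 + 3 = 34.

34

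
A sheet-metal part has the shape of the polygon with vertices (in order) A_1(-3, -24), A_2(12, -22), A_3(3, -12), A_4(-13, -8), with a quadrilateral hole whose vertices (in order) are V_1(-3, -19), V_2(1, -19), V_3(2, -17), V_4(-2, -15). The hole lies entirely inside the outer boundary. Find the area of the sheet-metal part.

179

Outer boundary:
Σ = (354) + (-78) + (-180) + (288) = 384
Area = |Σ|/2 = 192.
Hole:
Σ = (76) + (21) + (-64) + (-7) = 26
Area = |Σ|/2 = 13.
Net area = 192 − 13 = 179.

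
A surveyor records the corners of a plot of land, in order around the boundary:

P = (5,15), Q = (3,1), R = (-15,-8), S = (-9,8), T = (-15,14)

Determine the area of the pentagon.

271

Apply the shoelace (surveyor's) formula: 2A = Σ (x_i·y_{i+1} − x_{i+1}·y_i), indices taken mod 5.
Σ = (-40) + (-9) + (-192) + (-6) + (-295) = -542
Area = |Σ|/2 = 271.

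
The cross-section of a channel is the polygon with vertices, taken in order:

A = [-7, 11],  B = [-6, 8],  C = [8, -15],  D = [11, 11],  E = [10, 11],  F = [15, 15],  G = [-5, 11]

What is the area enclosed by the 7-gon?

Apply the surveyor's formula: 2A = Σ (x_i·y_{i+1} − x_{i+1}·y_i), indices taken mod 7.
A→B: (-7)(8) − (-6)(11) = 10
B→C: (-6)(-15) − (8)(8) = 26
C→D: (8)(11) − (11)(-15) = 253
D→E: (11)(11) − (10)(11) = 11
E→F: (10)(15) − (15)(11) = -15
F→G: (15)(11) − (-5)(15) = 240
G→A: (-5)(11) − (-7)(11) = 22
Σ = 547
Area = |Σ|/2 = 273.5.

273.5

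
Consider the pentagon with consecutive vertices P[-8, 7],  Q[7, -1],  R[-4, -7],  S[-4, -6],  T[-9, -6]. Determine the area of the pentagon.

119.5

Σ = (-41) + (-53) + (-4) + (-30) + (-111) = -239
Area = |Σ|/2 = 119.5.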